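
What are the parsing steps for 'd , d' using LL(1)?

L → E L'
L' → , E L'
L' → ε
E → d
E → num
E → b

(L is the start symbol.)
Stack is shown with the top on the left.

Stack     Input    Action
-------------------------
L $       d , d $  output L → E L'
E L' $    d , d $  output E → d
d L' $    d , d $  match 'd'
L' $      , d $    output L' → , E L'
, E L' $  , d $    match ','
E L' $    d $      output E → d
d L' $    d $      match 'd'
L' $      $        output L' → ε
$         $        accept

The string is accepted.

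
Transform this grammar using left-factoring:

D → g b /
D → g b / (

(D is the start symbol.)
Left-factoring transforms A → αβ₁ | αβ₂ into A → αA' and A' → β₁ | β₂
(α is the longest common prefix among the alternatives). Repeat until
no nonterminal has two alternatives with a common prefix.

Round 1: D has alternatives sharing prefix 'g b /'. Introduce D': D → g b / D'
  Add: D' → ε
  Add: D' → (

No remaining common prefixes — done.

Resulting grammar:
D → g b / D'
D' → ε
D' → (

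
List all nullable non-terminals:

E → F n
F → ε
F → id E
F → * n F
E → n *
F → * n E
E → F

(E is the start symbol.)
ε-productions: F → ε
So F is immediately nullable.
E → F: every symbol on the right is nullable, so E is nullable too.
Every non-terminal is now nullable.
Nullable = { 'E', 'F' }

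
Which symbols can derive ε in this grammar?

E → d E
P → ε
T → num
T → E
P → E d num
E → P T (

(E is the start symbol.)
A non-terminal is nullable if it can derive ε (the empty string): either it has an ε-production, or it has a production whose right-hand side consists entirely of nullable non-terminals.

ε-productions: P → ε
So P is immediately nullable.
No further non-terminal can be added: every production for the remaining non-terminals contains a terminal or a non-nullable non-terminal.
Nullable = { 'P' }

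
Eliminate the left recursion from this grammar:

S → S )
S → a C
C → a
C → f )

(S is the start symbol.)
S → a C S'
S' → ) S'
S' → ε
C → a
C → f )

S is directly left-recursive. The standard transformation for
  A → A α₁ | ... | A α_m | β₁ | ... | β_n
is
  A  → β₁ A' | ... | β_n A'
  A' → α₁ A' | ... | α_m A' | ε

S → a C becomes S → a C S'
S → S ) becomes S' → ) S'
Add S' → ε

Productions for other non-terminals are unchanged:
  C → a
  C → f )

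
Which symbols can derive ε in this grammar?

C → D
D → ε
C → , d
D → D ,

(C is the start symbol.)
A non-terminal is nullable if it can derive ε (the empty string): either it has an ε-production, or it has a production whose right-hand side consists entirely of nullable non-terminals.

ε-productions: D → ε
So D is immediately nullable.
C → D: every symbol on the right is nullable, so C is nullable too.
Every non-terminal is now nullable.
Nullable = { 'C', 'D' }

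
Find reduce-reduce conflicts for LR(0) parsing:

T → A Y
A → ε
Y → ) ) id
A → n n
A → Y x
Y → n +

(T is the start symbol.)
A reduce-reduce conflict occurs when an LR(0) state has two complete items [A → α .] and [B → β .] — both call for a reduction, and with no lookahead the parser cannot choose between them.

Augment with T' → T and build the canonical LR(0) collection (I0 = CLOSURE({[T' → . T]}), then GOTO on every symbol after a dot until no new states appear). It has 13 states:
  I0: { [A → . Y x], [A → . n n], [A → .], [T → . A Y], [T' → . T], [Y → . ) ) id], [Y → . n +] }  — shift, reduce
  I1: { [Y → ) . ) id] }  — shift
  I2: { [T → A . Y], [Y → . ) ) id], [Y → . n +] }  — shift
  I3: { [T' → T .] }  — accept
  I4: { [A → Y . x] }  — shift
  I5: { [A → n . n], [Y → n . +] }  — shift
  I6: { [Y → n + .] }  — reduce
  I7: { [A → n n .] }  — reduce
  I8: { [A → Y x .] }  — reduce
  I9: { [T → A Y .] }  — reduce
  I10: { [Y → n . +] }  — shift
  I11: { [Y → ) ) . id] }  — shift
  I12: { [Y → ) ) id .] }  — reduce

No state contains more than one complete item.

Answer: No reduce-reduce conflicts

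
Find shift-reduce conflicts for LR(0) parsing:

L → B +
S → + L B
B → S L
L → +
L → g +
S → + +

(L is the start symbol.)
Yes — I1: [L → + .] vs [L → . +]; I9: [L → + .] vs [L → . +]

Augment with L' → L and build the canonical LR(0) collection (I0 = CLOSURE({[L' → . L]}), then GOTO on every symbol after a dot until no new states appear). It has 13 states:
  I0: { [B → . S L], [L → . +], [L → . B +], [L → . g +], [L' → . L], [S → . + +], [S → . + L B] }  — shift
  I1: { [B → . S L], [L → + .], [L → . +], [L → . B +], [L → . g +], [S → + . +], [S → + . L B], [S → . + +], [S → . + L B] }  — shift, reduce
  I2: { [L → B . +] }  — shift
  I3: { [L' → L .] }  — accept
  I4: { [B → . S L], [B → S . L], [L → . +], [L → . B +], [L → . g +], [S → . + +], [S → . + L B] }  — shift
  I5: { [L → g . +] }  — shift
  I6: { [L → g + .] }  — reduce
  I7: { [B → S L .] }  — reduce
  I8: { [L → B + .] }  — reduce
  I9: { [B → . S L], [L → + .], [L → . +], [L → . B +], [L → . g +], [S → + + .], [S → + . +], [S → + . L B], [S → . + +], [S → . + L B] }  — shift, 2 reduces
  I10: { [B → . S L], [S → + L . B], [S → . + +], [S → . + L B] }  — shift
  I11: { [B → . S L], [L → . +], [L → . B +], [L → . g +], [S → + . +], [S → + . L B], [S → . + +], [S → . + L B] }  — shift
  I12: { [S → + L B .] }  — reduce

I1 contains reduce item [L → + .] and shift items [L → . +], [L → . g +], [S → . + +], [S → + . +], [S → . + L B] — shift-reduce conflict.
I9 contains reduce items [L → + .], [S → + + .] and shift items [L → . +], [L → . g +], [S → . + +], [S → + . +], [S → . + L B] — shift-reduce conflict.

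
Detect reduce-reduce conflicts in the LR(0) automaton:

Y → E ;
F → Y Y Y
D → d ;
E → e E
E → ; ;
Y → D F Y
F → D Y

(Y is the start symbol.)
Augment with Y' → Y and build the canonical LR(0) collection (I0 = CLOSURE({[Y' → . Y]}), then GOTO on every symbol after a dot until no new states appear). It has 18 states:
  I0: { [D → . d ;], [E → . ; ;], [E → . e E], [Y → . D F Y], [Y → . E ;], [Y' → . Y] }  — shift
  I1: { [E → ; . ;] }  — shift
  I2: { [D → . d ;], [E → . ; ;], [E → . e E], [F → . D Y], [F → . Y Y Y], [Y → . D F Y], [Y → . E ;], [Y → D . F Y] }  — shift
  I3: { [Y → E . ;] }  — shift
  I4: { [Y' → Y .] }  — accept
  I5: { [D → d . ;] }  — shift
  I6: { [E → . ; ;], [E → . e E], [E → e . E] }  — shift
  I7: { [E → e E .] }  — reduce
  I8: { [D → d ; .] }  — reduce
  I9: { [Y → E ; .] }  — reduce
  I10: { [D → . d ;], [E → . ; ;], [E → . e E], [F → . D Y], [F → . Y Y Y], [F → D . Y], [Y → . D F Y], [Y → . E ;], [Y → D . F Y] }  — shift
  I11: { [D → . d ;], [E → . ; ;], [E → . e E], [Y → . D F Y], [Y → . E ;], [Y → D F . Y] }  — shift
  I12: { [D → . d ;], [E → . ; ;], [E → . e E], [F → Y . Y Y], [Y → . D F Y], [Y → . E ;] }  — shift
  I13: { [D → . d ;], [E → . ; ;], [E → . e E], [F → Y Y . Y], [Y → . D F Y], [Y → . E ;] }  — shift
  I14: { [F → Y Y Y .] }  — reduce
  I15: { [Y → D F Y .] }  — reduce
  I16: { [D → . d ;], [E → . ; ;], [E → . e E], [F → D Y .], [F → Y . Y Y], [Y → . D F Y], [Y → . E ;] }  — shift, reduce
  I17: { [E → ; ; .] }  — reduce

No state contains more than one complete item.

Answer: No reduce-reduce conflicts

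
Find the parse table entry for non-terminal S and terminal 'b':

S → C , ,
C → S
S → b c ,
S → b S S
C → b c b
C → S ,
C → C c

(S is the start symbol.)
S → C , ,, S → b c ,, S → b S S

To find M[S, 'b'], we find productions for S where 'b' is in the predict set (PREDICT(N → α) = (FIRST(α) \ {ε}) ∪ (FOLLOW(N) if α ⇒* ε)).

Relevant sets:
  FIRST(C) = { 'b' }

S → C , ,: PREDICT = { 'b' }
  'b' is in predict set, so this production goes in M[S, 'b']
S → b c ,: PREDICT = { 'b' }
  'b' is in predict set, so this production goes in M[S, 'b']
S → b S S: PREDICT = { 'b' }
  'b' is in predict set, so this production goes in M[S, 'b']

M[S, 'b'] = S → C , ,, S → b c ,, S → b S S  (a multiply-defined cell — the grammar is not LL(1))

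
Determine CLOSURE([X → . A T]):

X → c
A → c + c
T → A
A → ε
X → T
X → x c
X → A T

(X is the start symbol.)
To compute CLOSURE, for each item [A → α.Bβ] where B is a non-terminal, add [B → .γ] for all productions B → γ; repeat for the newly added items until nothing changes.

Start with: [X → . A T]
  [X → . A T] has the dot before A: add [A → . c + c], [A → .]
No further items can be added.

CLOSURE = { [A → . c + c], [A → .], [X → . A T] }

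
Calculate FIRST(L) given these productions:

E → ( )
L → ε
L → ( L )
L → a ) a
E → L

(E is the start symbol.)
To compute FIRST(L), examine every production with L on the left-hand side, reading each right-hand side left to right until a non-nullable symbol is reached.

From L → ε:
  - ε-production, so ε ∈ FIRST(L)
From L → ( L ):
  - '(' is a terminal: add '(' and stop
From L → a ) a:
  - a is a terminal: add 'a' and stop

Collecting: FIRST(L) = { '(', 'a', ε }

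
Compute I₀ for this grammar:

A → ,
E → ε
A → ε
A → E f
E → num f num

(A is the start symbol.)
First, augment the grammar with A' → A
I₀ = CLOSURE({ [A' → . A] }):
  [A' → . A] has the dot before A: add [A → . ,], [A → .], [A → . E f]
  [A → . E f] has the dot before E: add [E → .], [E → . num f num]
No further items can be added.

I₀ = { [A → . ,], [A → . E f], [A → .], [A' → . A], [E → . num f num], [E → .] }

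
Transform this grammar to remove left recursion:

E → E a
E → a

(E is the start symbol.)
E is directly left-recursive. The standard transformation for
  A → A α₁ | ... | A α_m | β₁ | ... | β_n
is
  A  → β₁ A' | ... | β_n A'
  A' → α₁ A' | ... | α_m A' | ε

E → a becomes E → a E'
E → E a becomes E' → a E'
Add E' → ε

Resulting grammar:
E → a E'
E' → a E'
E' → ε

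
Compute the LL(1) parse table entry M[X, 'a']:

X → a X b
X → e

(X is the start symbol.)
X → a X b

To find M[X, 'a'], we find productions for X where 'a' is in the predict set (PREDICT(N → α) = (FIRST(α) \ {ε}) ∪ (FOLLOW(N) if α ⇒* ε)).

X → a X b: PREDICT = { 'a' }
  'a' is in predict set, so this production goes in M[X, 'a']
X → e: PREDICT = { 'e' }

M[X, 'a'] = X → a X b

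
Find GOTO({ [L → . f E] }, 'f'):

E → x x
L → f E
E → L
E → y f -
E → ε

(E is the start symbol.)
{ [E → . L], [E → . x x], [E → . y f -], [E → .], [L → . f E], [L → f . E] }

GOTO(I, 'f') = CLOSURE({ [A → αX.β] : [A → α.Xβ] ∈ I, X = 'f' })

Items with dot before 'f', with the dot advanced:
  [L → . f E] → [L → f . E]
Closure of the advanced items:
  [L → f . E] has the dot before E: add [E → . x x], [E → . L], [E → . y f -], [E → .]
  [E → . L] has the dot before L: add [L → . f E]

GOTO = { [E → . L], [E → . x x], [E → . y f -], [E → .], [L → . f E], [L → f . E] }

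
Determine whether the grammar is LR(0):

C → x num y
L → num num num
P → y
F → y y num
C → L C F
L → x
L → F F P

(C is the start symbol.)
A grammar is LR(0) if no state in the canonical LR(0) collection has:
  - both a shift item (dot before a terminal) and a complete item (shift-reduce conflict), or
  - two or more complete items (reduce-reduce conflict; the accept item [C' → C .] counts as a complete item here).

Augment with C' → C and build the canonical LR(0) collection (I0 = CLOSURE({[C' → . C]}), then GOTO on every symbol after a dot until no new states appear). It has 18 states:
  I0: { [C → . L C F], [C → . x num y], [C' → . C], [F → . y y num], [L → . F F P], [L → . num num num], [L → . x] }  — shift
  I1: { [C' → C .] }  — accept
  I2: { [F → . y y num], [L → F . F P] }  — shift
  I3: { [C → . L C F], [C → . x num y], [C → L . C F], [F → . y y num], [L → . F F P], [L → . num num num], [L → . x] }  — shift
  I4: { [L → num . num num] }  — shift
  I5: { [C → x . num y], [L → x .] }  — shift, reduce
  I6: { [F → y . y num] }  — shift
  I7: { [F → y y . num] }  — shift
  I8: { [F → y y num .] }  — reduce
  I9: { [C → x num . y] }  — shift
  I10: { [C → x num y .] }  — reduce
  I11: { [L → num num . num] }  — shift
  I12: { [L → num num num .] }  — reduce
  I13: { [C → L C . F], [F → . y y num] }  — shift
  I14: { [C → L C F .] }  — reduce
  I15: { [L → F F . P], [P → . y] }  — shift
  I16: { [L → F F P .] }  — reduce
  I17: { [P → y .] }  — reduce

Conflict in state I5:
  Shift-reduce conflict between [L → x .] and [C → x . num y]
So the grammar is NOT LR(0).

Answer: No. Shift-reduce conflict between [L → x .] and [C → x . num y]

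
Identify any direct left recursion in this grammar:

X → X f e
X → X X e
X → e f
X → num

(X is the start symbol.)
Yes, X is left-recursive

X → X f e: LEFT RECURSIVE (starts with X)
X → X X e: LEFT RECURSIVE (starts with X)
X → e f: starts with e
X → num: starts with num

The grammar has direct left recursion on: X.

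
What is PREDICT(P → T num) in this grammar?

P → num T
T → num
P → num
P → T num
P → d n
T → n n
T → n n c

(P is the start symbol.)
PREDICT(P → T num) = (FIRST(RHS) \ {ε}) ∪ (FOLLOW(P) if ε ∈ FIRST(RHS), i.e. RHS ⇒* ε)
FIRST(T) = { 'n', 'num' }
FIRST(T num) = { 'n', 'num' }
ε ∉ FIRST(T num), so FOLLOW(P) is not added.
PREDICT(P → T num) = { 'n', 'num' }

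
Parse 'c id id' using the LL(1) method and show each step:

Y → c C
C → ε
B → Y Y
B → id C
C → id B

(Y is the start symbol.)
Stack is shown with the top on the left.

Stack   Input      Action
-------------------------
Y $     c id id $  output Y → c C
c C $   c id id $  match 'c'
C $     id id $    output C → id B
id B $  id id $    match 'id'
B $     id $       output B → id C
id C $  id $       match 'id'
C $     $          output C → ε
$       $          accept

The string is accepted.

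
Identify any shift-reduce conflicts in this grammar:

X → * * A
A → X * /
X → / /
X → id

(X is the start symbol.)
Augment with X' → X and build the canonical LR(0) collection (I0 = CLOSURE({[X' → . X]}), then GOTO on every symbol after a dot until no new states appear). It has 11 states:
  I0: { [X → . * * A], [X → . / /], [X → . id], [X' → . X] }  — shift
  I1: { [X → * . * A] }  — shift
  I2: { [X → / . /] }  — shift
  I3: { [X' → X .] }  — accept
  I4: { [X → id .] }  — reduce
  I5: { [X → / / .] }  — reduce
  I6: { [A → . X * /], [X → * * . A], [X → . * * A], [X → . / /], [X → . id] }  — shift
  I7: { [X → * * A .] }  — reduce
  I8: { [A → X . * /] }  — shift
  I9: { [A → X * . /] }  — shift
  I10: { [A → X * / .] }  — reduce

No state contains both a complete item and a shift item.

Answer: No shift-reduce conflicts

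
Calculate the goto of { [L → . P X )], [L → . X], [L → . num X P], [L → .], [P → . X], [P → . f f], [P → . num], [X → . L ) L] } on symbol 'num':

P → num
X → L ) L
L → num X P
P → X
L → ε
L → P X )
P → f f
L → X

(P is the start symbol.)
GOTO(I, 'num') = CLOSURE({ [A → αX.β] : [A → α.Xβ] ∈ I, X = 'num' })

Items with dot before 'num', with the dot advanced:
  [L → . num X P] → [L → num . X P]
  [P → . num] → [P → num .]
Closure of the advanced items:
  [L → num . X P] has the dot before X: add [X → . L ) L]
  [X → . L ) L] has the dot before L: add [L → . num X P], [L → .], [L → . P X )], [L → . X]
  [L → . P X )] has the dot before P: add [P → . num], [P → . X], [P → . f f]

GOTO = { [L → . P X )], [L → . X], [L → . num X P], [L → .], [L → num . X P], [P → . X], [P → . f f], [P → . num], [P → num .], [X → . L ) L] }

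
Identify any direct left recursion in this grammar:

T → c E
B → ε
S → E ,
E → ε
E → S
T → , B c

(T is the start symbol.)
No direct left recursion

Direct left recursion occurs when N → N α for some non-terminal N (the right-hand side begins with the left-hand side itself).

T → c E: starts with c
B → ε: starts with ε
S → E ,: starts with E
E → ε: starts with ε
E → S: starts with S
T → , B c: starts with ','

No direct left recursion found.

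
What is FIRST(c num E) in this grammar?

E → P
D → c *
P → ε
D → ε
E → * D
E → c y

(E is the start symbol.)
{ 'c' }

To compute FIRST(c num E), process the symbols left to right:
Symbol c is a terminal. Add 'c' and stop.
FIRST(c num E) = { 'c' }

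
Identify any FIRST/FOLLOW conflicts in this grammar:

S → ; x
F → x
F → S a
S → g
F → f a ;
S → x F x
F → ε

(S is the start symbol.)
Yes. F → x with FOLLOW(F) on { 'x' }; F → S a with FOLLOW(F) on { 'x' }

Nullable non-terminals: F.
FIRST sets used below: FIRST(S) = { ';', 'g', 'x' }

F: nullable alternative(s) F → ε; FOLLOW(F) = { 'x' }
  F → x: FIRST \ {ε} = { 'x' } — overlaps FOLLOW(F) on { 'x' }: CONFLICT
  F → S a: FIRST \ {ε} = { ';', 'g', 'x' } — overlaps FOLLOW(F) on { 'x' }: CONFLICT
  F → f a ;: FIRST \ {ε} = { 'f' } — disjoint from FOLLOW(F)
  F → ε: FIRST \ {ε} = { } — this is the only nullable alternative, skip

S has no nullable alternative, so no FIRST/FOLLOW check is needed there.

So the grammar has 2 FIRST/FOLLOW conflicts (marked CONFLICT above).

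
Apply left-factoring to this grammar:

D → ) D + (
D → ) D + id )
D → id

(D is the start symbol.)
Left-factoring transforms A → αβ₁ | αβ₂ into A → αA' and A' → β₁ | β₂
(α is the longest common prefix among the alternatives). Repeat until
no nonterminal has two alternatives with a common prefix.

Round 1: D has alternatives sharing prefix ') D +'. Introduce D': D → ) D + D'
  Add: D' → (
  Add: D' → id )

No remaining common prefixes — done.

Resulting grammar:
D → ) D + D'
D' → (
D' → id )
D → id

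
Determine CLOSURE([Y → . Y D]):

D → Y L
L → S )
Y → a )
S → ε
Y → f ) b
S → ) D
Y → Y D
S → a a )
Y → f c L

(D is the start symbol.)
{ [Y → . Y D], [Y → . a )], [Y → . f ) b], [Y → . f c L] }

To compute CLOSURE, for each item [A → α.Bβ] where B is a non-terminal, add [B → .γ] for all productions B → γ; repeat for the newly added items until nothing changes.

Start with: [Y → . Y D]
  [Y → . Y D] has the dot before Y: add [Y → . a )], [Y → . f ) b], [Y → . f c L]
No further items can be added.

CLOSURE = { [Y → . Y D], [Y → . a )], [Y → . f ) b], [Y → . f c L] }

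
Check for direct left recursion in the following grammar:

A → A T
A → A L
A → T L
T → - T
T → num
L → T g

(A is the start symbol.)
Yes, A is left-recursive

A → A T: LEFT RECURSIVE (starts with A)
A → A L: LEFT RECURSIVE (starts with A)
A → T L: starts with T
T → - T: starts with '-'
T → num: starts with num
L → T g: starts with T

The grammar has direct left recursion on: A.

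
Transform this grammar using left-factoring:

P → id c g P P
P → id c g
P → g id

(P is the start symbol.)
P → id c g P'
P' → P P
P' → ε
P → g id

Left-factoring transforms A → αβ₁ | αβ₂ into A → αA' and A' → β₁ | β₂
(α is the longest common prefix among the alternatives). Repeat until
no nonterminal has two alternatives with a common prefix.

Round 1: P has alternatives sharing prefix 'id c g'. Introduce P': P → id c g P'
  Add: P' → P P
  Add: P' → ε

No remaining common prefixes — done.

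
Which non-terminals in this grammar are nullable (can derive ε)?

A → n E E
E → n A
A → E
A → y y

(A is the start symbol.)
None

A non-terminal is nullable if it can derive ε (the empty string): either it has an ε-production, or it has a production whose right-hand side consists entirely of nullable non-terminals.

There are no ε-productions, so no non-terminal can derive ε.
No non-terminals are nullable.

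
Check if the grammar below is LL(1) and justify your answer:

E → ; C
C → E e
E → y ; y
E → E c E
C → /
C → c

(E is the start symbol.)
Relevant sets:
  FIRST(E) = { ';', 'y' }

For E:
  PREDICT(E → ';' C) = { ';' }
  PREDICT(E → y ';' y) = { 'y' }
  PREDICT(E → E c E) = { ';', 'y' }
For C:
  PREDICT(C → E e) = { ';', 'y' }
  PREDICT(C → '/') = { '/' }
  PREDICT(C → c) = { 'c' }

Conflict found: Predict set conflict for E: { ';' }
The grammar is NOT LL(1).

Answer: No. Predict set conflict for E: { ';' }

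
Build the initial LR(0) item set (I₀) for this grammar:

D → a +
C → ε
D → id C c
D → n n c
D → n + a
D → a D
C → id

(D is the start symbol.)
{ [D → . a +], [D → . a D], [D → . id C c], [D → . n + a], [D → . n n c], [D' → . D] }

First, augment the grammar with D' → D
I₀ = CLOSURE({ [D' → . D] }):
  [D' → . D] has the dot before D: add [D → . a +], [D → . id C c], [D → . n n c], [D → . n + a], [D → . a D]
No further items can be added.

I₀ = { [D → . a +], [D → . a D], [D → . id C c], [D → . n + a], [D → . n n c], [D' → . D] }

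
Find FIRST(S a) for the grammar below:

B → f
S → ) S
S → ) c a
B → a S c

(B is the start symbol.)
{ ')' }

FIRST sets of the non-terminals involved (from the grammar, by fixed-point iteration):
  FIRST(S) = { ')' }

To compute FIRST(S a), process the symbols left to right:
Symbol S is a non-terminal. Add FIRST(S) \ {ε} = { ')' }
S is not nullable (ε ∉ FIRST(S)), so stop here.
FIRST(S a) = { ')' }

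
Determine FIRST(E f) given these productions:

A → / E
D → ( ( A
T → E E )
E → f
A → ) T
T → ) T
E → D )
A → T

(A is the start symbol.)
FIRST sets of the non-terminals involved (from the grammar, by fixed-point iteration):
  FIRST(E) = { '(', 'f' }

To compute FIRST(E f), process the symbols left to right:
Symbol E is a non-terminal. Add FIRST(E) \ {ε} = { '(', 'f' }
E is not nullable (ε ∉ FIRST(E)), so stop here.
FIRST(E f) = { '(', 'f' }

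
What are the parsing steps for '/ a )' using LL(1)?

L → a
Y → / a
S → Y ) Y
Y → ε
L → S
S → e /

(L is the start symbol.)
LL(1) parsing maintains a stack (initially the start symbol over $) and the input. At each step: if the stack top is a terminal, match it against the current input token; if it is a non-terminal N, replace it with the RHS of M[N, lookahead] (the unique production whose predict set contains the lookahead).

Stack is shown with the top on the left.

Stack      Input    Action
--------------------------
L $        / a ) $  output L → S
S $        / a ) $  output S → Y ) Y
Y ) Y $    / a ) $  output Y → / a
/ a ) Y $  / a ) $  match '/'
a ) Y $    a ) $    match 'a'
) Y $      ) $      match ')'
Y $        $        output Y → ε
$          $        accept

The string is accepted.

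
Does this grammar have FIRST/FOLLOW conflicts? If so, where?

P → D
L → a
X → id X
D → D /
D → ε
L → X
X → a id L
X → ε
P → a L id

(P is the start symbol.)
A FIRST/FOLLOW conflict occurs when a non-terminal N has a nullable alternative N → β (β ⇒* ε) and another alternative N → α with FIRST(α) ∩ FOLLOW(N) ≠ ∅: on such a lookahead the parser cannot decide between expanding α and letting N vanish via β.

Nullable non-terminals: D, L, P, X.
FIRST sets used below: FIRST(D) = { '/', ε }, FIRST(X) = { 'a', 'id', ε }

D: nullable alternative(s) D → ε; FOLLOW(D) = { $, '/' }
  D → D /: FIRST \ {ε} = { '/' } — overlaps FOLLOW(D) on { '/' }: CONFLICT
  D → ε: FIRST \ {ε} = { } — this is the only nullable alternative, skip

L: nullable alternative(s) L → X; FOLLOW(L) = { 'id' }
  L → a: FIRST \ {ε} = { 'a' } — disjoint from FOLLOW(L)
  L → X: FIRST \ {ε} = { 'a', 'id' } — this is the only nullable alternative, skip

P: nullable alternative(s) P → D; FOLLOW(P) = { $ }
  P → D: FIRST \ {ε} = { '/' } — this is the only nullable alternative, skip
  P → a L id: FIRST \ {ε} = { 'a' } — disjoint from FOLLOW(P)

X: nullable alternative(s) X → ε; FOLLOW(X) = { 'id' }
  X → id X: FIRST \ {ε} = { 'id' } — overlaps FOLLOW(X) on { 'id' }: CONFLICT
  X → a id L: FIRST \ {ε} = { 'a' } — disjoint from FOLLOW(X)
  X → ε: FIRST \ {ε} = { } — this is the only nullable alternative, skip

So the grammar has 2 FIRST/FOLLOW conflicts (marked CONFLICT above).

Answer: Yes. X → id X with FOLLOW(X) on { 'id' }; D → D '/' with FOLLOW(D) on { '/' }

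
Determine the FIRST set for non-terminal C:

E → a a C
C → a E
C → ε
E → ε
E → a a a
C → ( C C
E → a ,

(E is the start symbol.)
From C → a E:
  - a is a terminal: add 'a' and stop
From C → ε:
  - ε-production, so ε ∈ FIRST(C)
From C → ( C C:
  - '(' is a terminal: add '(' and stop

Collecting: FIRST(C) = { '(', 'a', ε }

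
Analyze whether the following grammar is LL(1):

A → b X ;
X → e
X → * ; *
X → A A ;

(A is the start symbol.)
Yes, the grammar is LL(1).

A grammar is LL(1) if for each non-terminal N with multiple productions, the predict sets of those productions are pairwise disjoint, where PREDICT(N → α) = (FIRST(α) \ {ε}) ∪ (FOLLOW(N) if α ⇒* ε).

Relevant sets:
  FIRST(A) = { 'b' }

For X:
  PREDICT(X → e) = { 'e' }
  PREDICT(X → '*' ';' '*') = { '*' }
  PREDICT(X → A A ';') = { 'b' }
A has a single production, so nothing to check there.

All predict sets are disjoint. The grammar IS LL(1).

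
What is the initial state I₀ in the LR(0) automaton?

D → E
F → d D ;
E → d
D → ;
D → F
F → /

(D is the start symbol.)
{ [D → . ;], [D → . E], [D → . F], [D' → . D], [E → . d], [F → . /], [F → . d D ;] }

First, augment the grammar with D' → D
I₀ = CLOSURE({ [D' → . D] }):
  [D' → . D] has the dot before D: add [D → . E], [D → . ;], [D → . F]
  [D → . E] has the dot before E: add [E → . d]
  [D → . F] has the dot before F: add [F → . d D ;], [F → . /]
No further items can be added.

I₀ = { [D → . ;], [D → . E], [D → . F], [D' → . D], [E → . d], [F → . /], [F → . d D ;] }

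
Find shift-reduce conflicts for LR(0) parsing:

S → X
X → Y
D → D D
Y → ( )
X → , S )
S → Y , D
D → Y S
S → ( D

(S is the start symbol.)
Yes — I5: [X → Y .] vs [S → Y . , D]; I8: [S → Y , D .] vs [Y → . ( )]; I11: [D → D D .] vs [Y → . ( )]; I15: [S → ( D .] vs [Y → . ( )]

Augment with S' → S and build the canonical LR(0) collection (I0 = CLOSURE({[S' → . S]}), then GOTO on every symbol after a dot until no new states appear). It has 16 states:
  I0: { [S → . ( D], [S → . X], [S → . Y , D], [S' → . S], [X → . , S )], [X → . Y], [Y → . ( )] }  — shift
  I1: { [D → . D D], [D → . Y S], [S → ( . D], [Y → ( . )], [Y → . ( )] }  — shift
  I2: { [S → . ( D], [S → . X], [S → . Y , D], [X → , . S )], [X → . , S )], [X → . Y], [Y → . ( )] }  — shift
  I3: { [S' → S .] }  — accept
  I4: { [S → X .] }  — reduce
  I5: { [S → Y . , D], [X → Y .] }  — shift, reduce
  I6: { [D → . D D], [D → . Y S], [S → Y , . D], [Y → . ( )] }  — shift
  I7: { [Y → ( . )] }  — shift
  I8: { [D → . D D], [D → . Y S], [D → D . D], [S → Y , D .], [Y → . ( )] }  — shift, reduce
  I9: { [D → Y . S], [S → . ( D], [S → . X], [S → . Y , D], [X → . , S )], [X → . Y], [Y → . ( )] }  — shift
  I10: { [D → Y S .] }  — reduce
  I11: { [D → . D D], [D → . Y S], [D → D . D], [D → D D .], [Y → . ( )] }  — shift, reduce
  I12: { [Y → ( ) .] }  — reduce
  I13: { [X → , S . )] }  — shift
  I14: { [X → , S ) .] }  — reduce
  I15: { [D → . D D], [D → . Y S], [D → D . D], [S → ( D .], [Y → . ( )] }  — shift, reduce

I5 contains reduce item [X → Y .] and shift item [S → Y . , D] — shift-reduce conflict.
I8 contains reduce item [S → Y , D .] and shift item [Y → . ( )] — shift-reduce conflict.
I11 contains reduce item [D → D D .] and shift item [Y → . ( )] — shift-reduce conflict.
I15 contains reduce item [S → ( D .] and shift item [Y → . ( )] — shift-reduce conflict.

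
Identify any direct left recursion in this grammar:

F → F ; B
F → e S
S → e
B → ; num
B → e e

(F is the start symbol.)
Direct left recursion occurs when N → N α for some non-terminal N (the right-hand side begins with the left-hand side itself).

F → F ; B: LEFT RECURSIVE (starts with F)
F → e S: starts with e
S → e: starts with e
B → ; num: starts with ';'
B → e e: starts with e

The grammar has direct left recursion on: F.

Answer: Yes, F is left-recursive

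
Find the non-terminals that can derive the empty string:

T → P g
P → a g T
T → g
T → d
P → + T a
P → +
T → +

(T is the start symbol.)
There are no ε-productions, so no non-terminal can derive ε.
No non-terminals are nullable.

Answer: None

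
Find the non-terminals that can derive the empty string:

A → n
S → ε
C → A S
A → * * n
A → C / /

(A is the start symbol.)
A non-terminal is nullable if it can derive ε (the empty string): either it has an ε-production, or it has a production whose right-hand side consists entirely of nullable non-terminals.

ε-productions: S → ε
So S is immediately nullable.
No further non-terminal can be added: every production for the remaining non-terminals contains a terminal or a non-nullable non-terminal.
Nullable = { 'S' }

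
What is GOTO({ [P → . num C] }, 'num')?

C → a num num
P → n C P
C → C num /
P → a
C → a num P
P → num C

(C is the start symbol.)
{ [C → . C num /], [C → . a num P], [C → . a num num], [P → num . C] }

GOTO(I, 'num') = CLOSURE({ [A → αX.β] : [A → α.Xβ] ∈ I, X = 'num' })

Items with dot before 'num', with the dot advanced:
  [P → . num C] → [P → num . C]
Closure of the advanced items:
  [P → num . C] has the dot before C: add [C → . a num num], [C → . C num /], [C → . a num P]

GOTO = { [C → . C num /], [C → . a num P], [C → . a num num], [P → num . C] }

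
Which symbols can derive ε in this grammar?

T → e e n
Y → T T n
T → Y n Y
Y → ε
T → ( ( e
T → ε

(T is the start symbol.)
ε-productions: Y → ε, T → ε
So Y, T are immediately nullable.
Every non-terminal is now nullable.
Nullable = { 'T', 'Y' }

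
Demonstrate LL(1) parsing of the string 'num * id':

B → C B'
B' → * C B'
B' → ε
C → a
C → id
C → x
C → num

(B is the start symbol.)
LL(1) parsing maintains a stack (initially the start symbol over $) and the input. At each step: if the stack top is a terminal, match it against the current input token; if it is a non-terminal N, replace it with the RHS of M[N, lookahead] (the unique production whose predict set contains the lookahead).

Stack is shown with the top on the left.

Stack     Input       Action
----------------------------
B $       num * id $  output B → C B'
C B' $    num * id $  output C → num
num B' $  num * id $  match 'num'
B' $      * id $      output B' → * C B'
* C B' $  * id $      match '*'
C B' $    id $        output C → id
id B' $   id $        match 'id'
B' $      $           output B' → ε
$         $           accept

The string is accepted.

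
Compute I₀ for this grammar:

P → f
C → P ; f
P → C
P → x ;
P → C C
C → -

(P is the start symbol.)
First, augment the grammar with P' → P
I₀ = CLOSURE({ [P' → . P] }):
  [P' → . P] has the dot before P: add [P → . f], [P → . C], [P → . x ;], [P → . C C]
  [P → . C] has the dot before C: add [C → . P ; f], [C → . -]
No further items can be added.

I₀ = { [C → . -], [C → . P ; f], [P → . C C], [P → . C], [P → . f], [P → . x ;], [P' → . P] }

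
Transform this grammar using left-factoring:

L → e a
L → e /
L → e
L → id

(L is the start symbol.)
L → e L'
L' → a
L' → /
L' → ε
L → id

Left-factoring transforms A → αβ₁ | αβ₂ into A → αA' and A' → β₁ | β₂
(α is the longest common prefix among the alternatives). Repeat until
no nonterminal has two alternatives with a common prefix.

Round 1: L has alternatives sharing prefix 'e'. Introduce L': L → e L'
  Add: L' → a
  Add: L' → /
  Add: L' → ε

No remaining common prefixes — done.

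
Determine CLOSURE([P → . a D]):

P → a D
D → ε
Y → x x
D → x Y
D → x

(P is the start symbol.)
Start with: [P → . a D]
The dot precedes the terminal a, so nothing is added.

CLOSURE = { [P → . a D] }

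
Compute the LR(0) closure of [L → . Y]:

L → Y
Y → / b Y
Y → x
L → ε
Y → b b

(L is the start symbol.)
{ [L → . Y], [Y → . / b Y], [Y → . b b], [Y → . x] }

To compute CLOSURE, for each item [A → α.Bβ] where B is a non-terminal, add [B → .γ] for all productions B → γ; repeat for the newly added items until nothing changes.

Start with: [L → . Y]
  [L → . Y] has the dot before Y: add [Y → . / b Y], [Y → . x], [Y → . b b]
No further items can be added.

CLOSURE = { [L → . Y], [Y → . / b Y], [Y → . b b], [Y → . x] }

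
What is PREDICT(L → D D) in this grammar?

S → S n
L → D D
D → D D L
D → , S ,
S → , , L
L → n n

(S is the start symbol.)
PREDICT(L → D D) = (FIRST(RHS) \ {ε}) ∪ (FOLLOW(L) if ε ∈ FIRST(RHS), i.e. RHS ⇒* ε)
FIRST(D) = { ',' }
FIRST(D D) = { ',' }
ε ∉ FIRST(D D), so FOLLOW(L) is not added.
PREDICT(L → D D) = { ',' }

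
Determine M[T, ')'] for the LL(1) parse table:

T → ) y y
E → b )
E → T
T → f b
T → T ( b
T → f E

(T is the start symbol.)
T → ) y y, T → T ( b

To find M[T, ')'], we find productions for T where ')' is in the predict set (PREDICT(N → α) = (FIRST(α) \ {ε}) ∪ (FOLLOW(N) if α ⇒* ε)).

Relevant sets:
  FIRST(T) = { ')', 'f' }

T → ) y y: PREDICT = { ')' }
  ')' is in predict set, so this production goes in M[T, ')']
T → f b: PREDICT = { 'f' }
T → T ( b: PREDICT = { ')', 'f' }
  ')' is in predict set, so this production goes in M[T, ')']
T → f E: PREDICT = { 'f' }

M[T, ')'] = T → ) y y, T → T ( b  (a multiply-defined cell — the grammar is not LL(1))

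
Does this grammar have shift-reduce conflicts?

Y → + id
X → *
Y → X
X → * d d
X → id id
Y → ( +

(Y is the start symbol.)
A shift-reduce conflict occurs when an LR(0) state has both:
  - a complete (reduce) item [A → α .] (dot at the end), and
  - a shift item [B → β . c γ] (dot before a terminal).

Augment with Y' → Y and build the canonical LR(0) collection (I0 = CLOSURE({[Y' → . Y]}), then GOTO on every symbol after a dot until no new states appear). It has 12 states:
  I0: { [X → . * d d], [X → . *], [X → . id id], [Y → . ( +], [Y → . + id], [Y → . X], [Y' → . Y] }  — shift
  I1: { [Y → ( . +] }  — shift
  I2: { [X → * . d d], [X → * .] }  — shift, reduce
  I3: { [Y → + . id] }  — shift
  I4: { [Y → X .] }  — reduce
  I5: { [Y' → Y .] }  — accept
  I6: { [X → id . id] }  — shift
  I7: { [X → id id .] }  — reduce
  I8: { [Y → + id .] }  — reduce
  I9: { [X → * d . d] }  — shift
  I10: { [X → * d d .] }  — reduce
  I11: { [Y → ( + .] }  — reduce

I2 contains reduce item [X → * .] and shift item [X → * . d d] — shift-reduce conflict.

Answer: Yes — I2: [X → * .] vs [X → * . d d]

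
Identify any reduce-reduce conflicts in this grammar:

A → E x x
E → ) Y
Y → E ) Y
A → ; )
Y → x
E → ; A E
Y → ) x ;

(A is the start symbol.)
A reduce-reduce conflict occurs when an LR(0) state has two complete items [A → α .] and [B → β .] — both call for a reduction, and with no lookahead the parser cannot choose between them.

Augment with A' → A and build the canonical LR(0) collection (I0 = CLOSURE({[A' → . A]}), then GOTO on every symbol after a dot until no new states appear). It has 19 states:
  I0: { [A → . ; )], [A → . E x x], [A' → . A], [E → . ) Y], [E → . ; A E] }  — shift
  I1: { [E → ) . Y], [E → . ) Y], [E → . ; A E], [Y → . ) x ;], [Y → . E ) Y], [Y → . x] }  — shift
  I2: { [A → . ; )], [A → . E x x], [A → ; . )], [E → . ) Y], [E → . ; A E], [E → ; . A E] }  — shift
  I3: { [A' → A .] }  — accept
  I4: { [A → E . x x] }  — shift
  I5: { [A → E x . x] }  — shift
  I6: { [A → E x x .] }  — reduce
  I7: { [A → ; ) .], [E → ) . Y], [E → . ) Y], [E → . ; A E], [Y → . ) x ;], [Y → . E ) Y], [Y → . x] }  — shift, reduce
  I8: { [E → . ) Y], [E → . ; A E], [E → ; A . E] }  — shift
  I9: { [A → . ; )], [A → . E x x], [E → . ) Y], [E → . ; A E], [E → ; . A E] }  — shift
  I10: { [E → ; A E .] }  — reduce
  I11: { [E → ) . Y], [E → . ) Y], [E → . ; A E], [Y → ) . x ;], [Y → . ) x ;], [Y → . E ) Y], [Y → . x] }  — shift
  I12: { [Y → E . ) Y] }  — shift
  I13: { [E → ) Y .] }  — reduce
  I14: { [Y → x .] }  — reduce
  I15: { [E → . ) Y], [E → . ; A E], [Y → . ) x ;], [Y → . E ) Y], [Y → . x], [Y → E ) . Y] }  — shift
  I16: { [Y → E ) Y .] }  — reduce
  I17: { [Y → ) x . ;], [Y → x .] }  — shift, reduce
  I18: { [Y → ) x ; .] }  — reduce

No state contains more than one complete item.

Answer: No reduce-reduce conflicts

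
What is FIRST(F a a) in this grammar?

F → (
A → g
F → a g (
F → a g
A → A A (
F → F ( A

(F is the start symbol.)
FIRST sets of the non-terminals involved (from the grammar, by fixed-point iteration):
  FIRST(F) = { '(', 'a' }

To compute FIRST(F a a), process the symbols left to right:
Symbol F is a non-terminal. Add FIRST(F) \ {ε} = { '(', 'a' }
F is not nullable (ε ∉ FIRST(F)), so stop here.
FIRST(F a a) = { '(', 'a' }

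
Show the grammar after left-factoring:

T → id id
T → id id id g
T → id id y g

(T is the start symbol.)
Left-factoring transforms A → αβ₁ | αβ₂ into A → αA' and A' → β₁ | β₂
(α is the longest common prefix among the alternatives). Repeat until
no nonterminal has two alternatives with a common prefix.

Round 1: T has alternatives sharing prefix 'id id'. Introduce T': T → id id T'
  Add: T' → ε
  Add: T' → id g
  Add: T' → y g

No remaining common prefixes — done.

Resulting grammar:
T → id id T'
T' → ε
T' → id g
T' → y g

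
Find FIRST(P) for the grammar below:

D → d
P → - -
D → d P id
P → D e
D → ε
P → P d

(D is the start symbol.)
FIRST sets of the other non-terminals involved (by the same procedure, iterated to a fixed point):
  FIRST(D) = { 'd', ε }

From P → - -:
  - '-' is a terminal: add '-' and stop
From P → D e:
  - D is a non-terminal: add FIRST(D) \ {ε} = { 'd' }
    D is nullable, so continue to the next symbol
  - e is a terminal: add 'e' and stop
From P → P d:
  - P is the symbol being defined: contributes nothing new
    P is not nullable, so stop

Collecting: FIRST(P) = { '-', 'd', 'e' }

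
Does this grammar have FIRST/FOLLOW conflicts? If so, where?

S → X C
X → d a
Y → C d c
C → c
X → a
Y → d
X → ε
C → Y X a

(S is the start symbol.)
Nullable non-terminals: X.

X: nullable alternative(s) X → ε; FOLLOW(X) = { 'a', 'c', 'd' }
  X → d a: FIRST \ {ε} = { 'd' } — overlaps FOLLOW(X) on { 'd' }: CONFLICT
  X → a: FIRST \ {ε} = { 'a' } — overlaps FOLLOW(X) on { 'a' }: CONFLICT
  X → ε: FIRST \ {ε} = { } — this is the only nullable alternative, skip

C, S, Y have no nullable alternative, so no FIRST/FOLLOW check is needed there.

So the grammar has 2 FIRST/FOLLOW conflicts (marked CONFLICT above).

Answer: Yes. X → d a with FOLLOW(X) on { 'd' }; X → a with FOLLOW(X) on { 'a' }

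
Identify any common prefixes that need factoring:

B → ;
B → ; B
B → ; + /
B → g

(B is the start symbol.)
Left-factoring is needed when two productions for the same non-terminal
share a common prefix on the right-hand side.

Productions for B:
  B → ;
  B → ; B
  B → ; + /
  B → g

Found common prefix ';' in productions for B

Answer: Yes, B has productions with common prefix ';'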